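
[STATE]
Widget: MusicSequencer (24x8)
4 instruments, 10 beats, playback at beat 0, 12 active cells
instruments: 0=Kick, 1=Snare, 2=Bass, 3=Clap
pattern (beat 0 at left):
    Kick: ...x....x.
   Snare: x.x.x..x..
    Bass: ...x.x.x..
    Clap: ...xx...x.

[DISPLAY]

      ▼123456789        
  Kick···█····█·        
 Snare█·█·█··█··        
  Bass···█·█·█··        
  Clap···██···█·        
                        
                        
                        


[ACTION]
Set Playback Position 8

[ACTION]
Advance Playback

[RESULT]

      012345678▼        
  Kick···█····█·        
 Snare█·█·█··█··        
  Bass···█·█·█··        
  Clap···██···█·        
                        
                        
                        


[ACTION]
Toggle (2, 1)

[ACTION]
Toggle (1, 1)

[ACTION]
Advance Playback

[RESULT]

      ▼123456789        
  Kick···█····█·        
 Snare███·█··█··        
  Bass·█·█·█·█··        
  Clap···██···█·        
                        
                        
                        


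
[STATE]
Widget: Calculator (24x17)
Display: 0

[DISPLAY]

                       0
┌───┬───┬───┬───┐       
│ 7 │ 8 │ 9 │ ÷ │       
├───┼───┼───┼───┤       
│ 4 │ 5 │ 6 │ × │       
├───┼───┼───┼───┤       
│ 1 │ 2 │ 3 │ - │       
├───┼───┼───┼───┤       
│ 0 │ . │ = │ + │       
├───┼───┼───┼───┤       
│ C │ MC│ MR│ M+│       
└───┴───┴───┴───┘       
                        
                        
                        
                        
                        


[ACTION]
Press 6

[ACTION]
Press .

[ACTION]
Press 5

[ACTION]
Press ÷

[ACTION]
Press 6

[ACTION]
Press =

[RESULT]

             1.083333333
┌───┬───┬───┬───┐       
│ 7 │ 8 │ 9 │ ÷ │       
├───┼───┼───┼───┤       
│ 4 │ 5 │ 6 │ × │       
├───┼───┼───┼───┤       
│ 1 │ 2 │ 3 │ - │       
├───┼───┼───┼───┤       
│ 0 │ . │ = │ + │       
├───┼───┼───┼───┤       
│ C │ MC│ MR│ M+│       
└───┴───┴───┴───┘       
                        
                        
                        
                        
                        


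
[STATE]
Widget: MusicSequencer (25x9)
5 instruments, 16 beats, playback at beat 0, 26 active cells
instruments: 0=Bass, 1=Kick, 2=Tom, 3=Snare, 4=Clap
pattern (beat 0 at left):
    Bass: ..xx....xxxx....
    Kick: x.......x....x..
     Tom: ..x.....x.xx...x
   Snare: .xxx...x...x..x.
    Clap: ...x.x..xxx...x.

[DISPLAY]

      ▼123456789012345   
  Bass··██····████····   
  Kick█·······█····█··   
   Tom··█·····█·██···█   
 Snare·███···█···█··█·   
  Clap···█·█··███···█·   
                         
                         
                         


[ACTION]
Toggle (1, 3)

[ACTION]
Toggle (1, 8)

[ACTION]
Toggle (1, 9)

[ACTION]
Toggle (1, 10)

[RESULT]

      ▼123456789012345   
  Bass··██····████····   
  Kick█··█·····██··█··   
   Tom··█·····█·██···█   
 Snare·███···█···█··█·   
  Clap···█·█··███···█·   
                         
                         
                         


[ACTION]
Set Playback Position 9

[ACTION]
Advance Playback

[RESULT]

      0123456789▼12345   
  Bass··██····████····   
  Kick█··█·····██··█··   
   Tom··█·····█·██···█   
 Snare·███···█···█··█·   
  Clap···█·█··███···█·   
                         
                         
                         


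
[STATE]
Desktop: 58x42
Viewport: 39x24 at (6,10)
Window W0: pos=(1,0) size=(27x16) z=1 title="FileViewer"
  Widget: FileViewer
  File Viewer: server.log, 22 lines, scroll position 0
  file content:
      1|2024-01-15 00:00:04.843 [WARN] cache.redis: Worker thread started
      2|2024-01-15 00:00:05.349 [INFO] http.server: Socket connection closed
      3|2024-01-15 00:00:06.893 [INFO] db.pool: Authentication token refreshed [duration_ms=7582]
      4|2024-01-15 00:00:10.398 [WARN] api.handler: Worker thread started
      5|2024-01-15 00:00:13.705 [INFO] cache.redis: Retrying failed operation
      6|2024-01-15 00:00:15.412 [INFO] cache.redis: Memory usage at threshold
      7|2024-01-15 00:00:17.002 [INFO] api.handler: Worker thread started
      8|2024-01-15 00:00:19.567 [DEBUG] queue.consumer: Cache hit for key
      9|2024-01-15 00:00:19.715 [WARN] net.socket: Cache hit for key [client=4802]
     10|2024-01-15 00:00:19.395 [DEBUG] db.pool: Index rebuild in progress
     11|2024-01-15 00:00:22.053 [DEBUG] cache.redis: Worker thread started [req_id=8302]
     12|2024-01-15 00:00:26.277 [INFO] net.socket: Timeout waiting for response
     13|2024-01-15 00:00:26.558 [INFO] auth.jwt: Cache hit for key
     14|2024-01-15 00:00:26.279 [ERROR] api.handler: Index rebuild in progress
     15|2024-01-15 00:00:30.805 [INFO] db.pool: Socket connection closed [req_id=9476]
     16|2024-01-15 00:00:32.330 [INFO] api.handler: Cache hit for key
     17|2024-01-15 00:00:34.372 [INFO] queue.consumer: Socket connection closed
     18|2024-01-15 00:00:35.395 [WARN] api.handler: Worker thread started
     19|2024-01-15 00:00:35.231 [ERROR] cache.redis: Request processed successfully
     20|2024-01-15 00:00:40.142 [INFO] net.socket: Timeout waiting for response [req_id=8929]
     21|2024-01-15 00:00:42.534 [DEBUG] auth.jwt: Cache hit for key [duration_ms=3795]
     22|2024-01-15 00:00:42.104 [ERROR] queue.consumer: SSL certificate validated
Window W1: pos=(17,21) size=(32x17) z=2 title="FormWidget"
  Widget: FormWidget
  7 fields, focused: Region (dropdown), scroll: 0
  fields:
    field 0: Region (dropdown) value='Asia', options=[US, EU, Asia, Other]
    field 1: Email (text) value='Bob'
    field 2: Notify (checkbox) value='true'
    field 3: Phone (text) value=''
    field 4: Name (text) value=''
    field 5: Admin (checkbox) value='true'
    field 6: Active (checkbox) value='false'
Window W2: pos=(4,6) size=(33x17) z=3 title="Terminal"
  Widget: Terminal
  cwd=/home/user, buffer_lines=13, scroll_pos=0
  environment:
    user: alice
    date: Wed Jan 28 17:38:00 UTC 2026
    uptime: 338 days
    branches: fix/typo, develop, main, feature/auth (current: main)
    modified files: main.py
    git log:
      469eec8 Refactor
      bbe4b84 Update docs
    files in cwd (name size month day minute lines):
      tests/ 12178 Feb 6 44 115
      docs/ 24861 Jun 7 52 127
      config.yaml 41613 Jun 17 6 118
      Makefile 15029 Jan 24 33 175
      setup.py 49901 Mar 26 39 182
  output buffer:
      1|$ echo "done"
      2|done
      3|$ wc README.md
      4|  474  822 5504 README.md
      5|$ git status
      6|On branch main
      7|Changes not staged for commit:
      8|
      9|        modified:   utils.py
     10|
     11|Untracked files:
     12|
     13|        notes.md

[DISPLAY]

one                           ┃        
 wc README.md                 ┃        
 474  822 5504 README.md      ┃        
 git status                   ┃        
n branch main                 ┃        
hanges not staged for commit: ┃        
                              ┃        
       modified:   utils.py   ┃        
                              ┃        
ntracked files:               ┃        
                              ┃        
       notes.md               ┃━━━━━━━━
━━━━━━━━━━━━━━━━━━━━━━━━━━━━━━┛        
           ┠───────────────────────────
           ┃> Region:     [Asia        
           ┃  Email:      [Bob         
           ┃  Notify:     [x]          
           ┃  Phone:      [            
           ┃  Name:       [            
           ┃  Admin:      [x]          
           ┃  Active:     [ ]          
           ┃                           
           ┃                           
           ┃                           


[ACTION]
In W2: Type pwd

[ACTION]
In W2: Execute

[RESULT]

 git status                   ┃        
n branch main                 ┃        
hanges not staged for commit: ┃        
                              ┃        
       modified:   utils.py   ┃        
                              ┃        
ntracked files:               ┃        
                              ┃        
       notes.md               ┃        
 pwd                          ┃        
home/user                     ┃        
 █                            ┃━━━━━━━━
━━━━━━━━━━━━━━━━━━━━━━━━━━━━━━┛        
           ┠───────────────────────────
           ┃> Region:     [Asia        
           ┃  Email:      [Bob         
           ┃  Notify:     [x]          
           ┃  Phone:      [            
           ┃  Name:       [            
           ┃  Admin:      [x]          
           ┃  Active:     [ ]          
           ┃                           
           ┃                           
           ┃                           


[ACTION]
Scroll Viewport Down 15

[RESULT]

       notes.md               ┃        
 pwd                          ┃        
home/user                     ┃        
 █                            ┃━━━━━━━━
━━━━━━━━━━━━━━━━━━━━━━━━━━━━━━┛        
           ┠───────────────────────────
           ┃> Region:     [Asia        
           ┃  Email:      [Bob         
           ┃  Notify:     [x]          
           ┃  Phone:      [            
           ┃  Name:       [            
           ┃  Admin:      [x]          
           ┃  Active:     [ ]          
           ┃                           
           ┃                           
           ┃                           
           ┃                           
           ┃                           
           ┃                           
           ┗━━━━━━━━━━━━━━━━━━━━━━━━━━━
                                       
                                       
                                       
                                       


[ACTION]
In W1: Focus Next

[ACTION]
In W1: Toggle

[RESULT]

       notes.md               ┃        
 pwd                          ┃        
home/user                     ┃        
 █                            ┃━━━━━━━━
━━━━━━━━━━━━━━━━━━━━━━━━━━━━━━┛        
           ┠───────────────────────────
           ┃  Region:     [Asia        
           ┃> Email:      [Bob         
           ┃  Notify:     [x]          
           ┃  Phone:      [            
           ┃  Name:       [            
           ┃  Admin:      [x]          
           ┃  Active:     [ ]          
           ┃                           
           ┃                           
           ┃                           
           ┃                           
           ┃                           
           ┃                           
           ┗━━━━━━━━━━━━━━━━━━━━━━━━━━━
                                       
                                       
                                       
                                       


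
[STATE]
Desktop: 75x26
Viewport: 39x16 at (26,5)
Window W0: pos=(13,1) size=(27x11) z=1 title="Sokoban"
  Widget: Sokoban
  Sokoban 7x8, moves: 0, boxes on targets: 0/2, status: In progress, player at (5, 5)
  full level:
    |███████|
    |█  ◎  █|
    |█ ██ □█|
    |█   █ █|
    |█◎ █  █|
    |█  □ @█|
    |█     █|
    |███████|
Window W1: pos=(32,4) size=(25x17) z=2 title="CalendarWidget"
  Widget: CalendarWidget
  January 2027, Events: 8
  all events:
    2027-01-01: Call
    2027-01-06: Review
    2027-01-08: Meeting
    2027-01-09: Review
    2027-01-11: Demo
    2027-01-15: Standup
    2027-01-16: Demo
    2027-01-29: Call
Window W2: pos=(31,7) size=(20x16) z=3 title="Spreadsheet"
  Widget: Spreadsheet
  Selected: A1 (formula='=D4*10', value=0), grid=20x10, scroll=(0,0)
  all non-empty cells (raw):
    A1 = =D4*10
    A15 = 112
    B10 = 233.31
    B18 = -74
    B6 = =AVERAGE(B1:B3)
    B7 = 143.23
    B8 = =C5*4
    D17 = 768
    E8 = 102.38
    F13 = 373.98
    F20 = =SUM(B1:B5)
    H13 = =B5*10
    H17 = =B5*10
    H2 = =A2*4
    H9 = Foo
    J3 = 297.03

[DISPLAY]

      ┃ CalendarWidget        ┃        
      ┠───────────────────────┨        
     ┏━━━━━━━━━━━━━━━━━━┓     ┃        
     ┃ Spreadsheet      ┃Su   ┃        
     ┠──────────────────┨  3  ┃        
     ┃A1: =D4*10        ┃9* 10┃        
━━━━━┃       A       B  ┃6* 17┃        
     ┃------------------┃24   ┃        
     ┃  1      [0]      ┃ 31  ┃        
     ┃  2        0      ┃     ┃        
     ┃  3        0      ┃     ┃        
     ┃  4        0      ┃     ┃        
     ┃  5        0      ┃     ┃        
     ┃  6        0      ┃     ┃        
     ┃  7        0  143.┃     ┃        
     ┃  8        0      ┃━━━━━┛        


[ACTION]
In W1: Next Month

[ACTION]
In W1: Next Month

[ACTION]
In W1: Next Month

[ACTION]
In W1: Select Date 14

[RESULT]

      ┃ CalendarWidget        ┃        
      ┠───────────────────────┨        
     ┏━━━━━━━━━━━━━━━━━━┓     ┃        
     ┃ Spreadsheet      ┃Su   ┃        
     ┠──────────────────┨ 4   ┃        
     ┃A1: =D4*10        ┃11   ┃        
━━━━━┃       A       B  ┃7 18 ┃        
     ┃------------------┃25   ┃        
     ┃  1      [0]      ┃     ┃        
     ┃  2        0      ┃     ┃        
     ┃  3        0      ┃     ┃        
     ┃  4        0      ┃     ┃        
     ┃  5        0      ┃     ┃        
     ┃  6        0      ┃     ┃        
     ┃  7        0  143.┃     ┃        
     ┃  8        0      ┃━━━━━┛        


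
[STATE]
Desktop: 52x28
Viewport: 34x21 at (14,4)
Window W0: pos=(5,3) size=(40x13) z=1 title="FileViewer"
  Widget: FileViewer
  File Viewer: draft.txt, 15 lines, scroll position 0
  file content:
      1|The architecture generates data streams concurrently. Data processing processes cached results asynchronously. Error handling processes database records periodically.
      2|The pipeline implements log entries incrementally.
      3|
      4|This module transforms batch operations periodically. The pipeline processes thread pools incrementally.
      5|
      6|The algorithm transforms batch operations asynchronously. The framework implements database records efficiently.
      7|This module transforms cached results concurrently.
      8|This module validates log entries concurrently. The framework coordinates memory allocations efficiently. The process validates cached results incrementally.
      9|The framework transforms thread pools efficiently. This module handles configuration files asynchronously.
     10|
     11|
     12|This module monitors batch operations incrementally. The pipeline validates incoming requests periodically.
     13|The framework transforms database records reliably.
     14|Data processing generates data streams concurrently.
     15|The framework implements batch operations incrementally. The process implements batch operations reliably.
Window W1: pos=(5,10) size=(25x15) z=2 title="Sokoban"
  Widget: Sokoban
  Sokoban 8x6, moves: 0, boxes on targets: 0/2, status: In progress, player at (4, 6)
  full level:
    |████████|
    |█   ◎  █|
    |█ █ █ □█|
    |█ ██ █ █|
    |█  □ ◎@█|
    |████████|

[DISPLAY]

wer                           ┃   
──────────────────────────────┨   
itecture generates data strea▲┃   
line implements log entries i█┃   
                             ░┃   
ule transforms batch operatio░┃   
━━━━━━━━━━━━━━━┓             ░┃   
               ┃ batch operat░┃   
───────────────┨ached results░┃   
               ┃g entries con░┃   
               ┃ thread pools▼┃   
               ┃━━━━━━━━━━━━━━┛   
               ┃                  
               ┃                  
               ┃                  
  0/2          ┃                  
               ┃                  
               ┃                  
               ┃                  
               ┃                  
━━━━━━━━━━━━━━━┛                  


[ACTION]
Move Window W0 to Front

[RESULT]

wer                           ┃   
──────────────────────────────┨   
itecture generates data strea▲┃   
line implements log entries i█┃   
                             ░┃   
ule transforms batch operatio░┃   
                             ░┃   
rithm transforms batch operat░┃   
ule transforms cached results░┃   
ule validates log entries con░┃   
ework transforms thread pools▼┃   
━━━━━━━━━━━━━━━━━━━━━━━━━━━━━━┛   
               ┃                  
               ┃                  
               ┃                  
  0/2          ┃                  
               ┃                  
               ┃                  
               ┃                  
               ┃                  
━━━━━━━━━━━━━━━┛                  


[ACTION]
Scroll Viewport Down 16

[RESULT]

line implements log entries i█┃   
                             ░┃   
ule transforms batch operatio░┃   
                             ░┃   
rithm transforms batch operat░┃   
ule transforms cached results░┃   
ule validates log entries con░┃   
ework transforms thread pools▼┃   
━━━━━━━━━━━━━━━━━━━━━━━━━━━━━━┛   
               ┃                  
               ┃                  
               ┃                  
  0/2          ┃                  
               ┃                  
               ┃                  
               ┃                  
               ┃                  
━━━━━━━━━━━━━━━┛                  
                                  
                                  
                                  


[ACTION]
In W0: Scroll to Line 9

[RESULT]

ule validates log entries con░┃   
ework transforms thread pools░┃   
                             ░┃   
                             ░┃   
ule monitors batch operations░┃   
ework transforms database rec░┃   
cessing generates data stream█┃   
ework implements batch operat▼┃   
━━━━━━━━━━━━━━━━━━━━━━━━━━━━━━┛   
               ┃                  
               ┃                  
               ┃                  
  0/2          ┃                  
               ┃                  
               ┃                  
               ┃                  
               ┃                  
━━━━━━━━━━━━━━━┛                  
                                  
                                  
                                  


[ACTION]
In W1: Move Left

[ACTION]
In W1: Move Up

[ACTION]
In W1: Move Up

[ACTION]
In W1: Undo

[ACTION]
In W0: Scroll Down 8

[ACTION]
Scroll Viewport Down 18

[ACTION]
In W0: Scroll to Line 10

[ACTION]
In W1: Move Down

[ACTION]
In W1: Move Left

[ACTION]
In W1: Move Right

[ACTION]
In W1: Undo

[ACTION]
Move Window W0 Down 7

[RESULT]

                                  
                                  
                                  
━━━━━━━━━━━━━━━━━━━━━━━━━━━━━━┓   
wer                           ┃   
──────────────────────────────┨   
ule transforms cached results▲┃   
ule validates log entries con░┃   
ework transforms thread pools░┃   
                             ░┃   
                             ░┃   
ule monitors batch operations░┃   
ework transforms database rec░┃   
cessing generates data stream█┃   
ework implements batch operat▼┃   
━━━━━━━━━━━━━━━━━━━━━━━━━━━━━━┛   
               ┃                  
━━━━━━━━━━━━━━━┛                  
                                  
                                  
                                  


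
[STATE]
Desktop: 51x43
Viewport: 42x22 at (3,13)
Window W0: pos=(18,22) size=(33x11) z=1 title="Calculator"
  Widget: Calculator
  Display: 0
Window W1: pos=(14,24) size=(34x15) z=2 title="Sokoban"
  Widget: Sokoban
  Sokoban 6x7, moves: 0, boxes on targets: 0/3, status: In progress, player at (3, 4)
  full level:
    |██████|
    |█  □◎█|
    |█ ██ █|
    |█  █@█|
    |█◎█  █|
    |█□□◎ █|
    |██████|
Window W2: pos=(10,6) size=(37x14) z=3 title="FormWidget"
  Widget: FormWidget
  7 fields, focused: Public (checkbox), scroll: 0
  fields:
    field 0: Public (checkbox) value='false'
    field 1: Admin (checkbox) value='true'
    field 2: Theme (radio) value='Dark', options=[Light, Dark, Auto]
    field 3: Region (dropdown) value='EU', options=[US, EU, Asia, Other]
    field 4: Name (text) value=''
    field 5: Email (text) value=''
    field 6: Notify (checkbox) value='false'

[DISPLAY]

       ┃  Name:       [                   
       ┃  Email:      [                   
       ┃  Notify:     [ ]                 
       ┃                                  
       ┃                                  
       ┃                                  
       ┗━━━━━━━━━━━━━━━━━━━━━━━━━━━━━━━━━━
                                          
                                          
               ┏━━━━━━━━━━━━━━━━━━━━━━━━━━
               ┃ Calculator               
           ┏━━━━━━━━━━━━━━━━━━━━━━━━━━━━━━
           ┃ Sokoban                      
           ┠──────────────────────────────
           ┃██████                        
           ┃█  □◎█                        
           ┃█ ██ █                        
           ┃█  █@█                        
           ┃█◎█  █                        
           ┃█□□◎ █                        
           ┃██████                        
           ┃Moves: 0  0/3                 


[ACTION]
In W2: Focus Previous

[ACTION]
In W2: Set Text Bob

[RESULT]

       ┃  Name:       [                   
       ┃  Email:      [                   
       ┃> Notify:     [ ]                 
       ┃                                  
       ┃                                  
       ┃                                  
       ┗━━━━━━━━━━━━━━━━━━━━━━━━━━━━━━━━━━
                                          
                                          
               ┏━━━━━━━━━━━━━━━━━━━━━━━━━━
               ┃ Calculator               
           ┏━━━━━━━━━━━━━━━━━━━━━━━━━━━━━━
           ┃ Sokoban                      
           ┠──────────────────────────────
           ┃██████                        
           ┃█  □◎█                        
           ┃█ ██ █                        
           ┃█  █@█                        
           ┃█◎█  █                        
           ┃█□□◎ █                        
           ┃██████                        
           ┃Moves: 0  0/3                 


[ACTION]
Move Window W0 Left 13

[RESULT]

       ┃  Name:       [                   
       ┃  Email:      [                   
       ┃> Notify:     [ ]                 
       ┃                                  
       ┃                                  
       ┃                                  
       ┗━━━━━━━━━━━━━━━━━━━━━━━━━━━━━━━━━━
                                          
                                          
  ┏━━━━━━━━━━━━━━━━━━━━━━━━━━━━━━━┓       
  ┃ Calculator                    ┃       
  ┠────────┏━━━━━━━━━━━━━━━━━━━━━━━━━━━━━━
  ┃        ┃ Sokoban                      
  ┃┌───┬───┠──────────────────────────────
  ┃│ 7 │ 8 ┃██████                        
  ┃├───┼───┃█  □◎█                        
  ┃│ 4 │ 5 ┃█ ██ █                        
  ┃├───┼───┃█  █@█                        
  ┃│ 1 │ 2 ┃█◎█  █                        
  ┗━━━━━━━━┃█□□◎ █                        
           ┃██████                        
           ┃Moves: 0  0/3                 


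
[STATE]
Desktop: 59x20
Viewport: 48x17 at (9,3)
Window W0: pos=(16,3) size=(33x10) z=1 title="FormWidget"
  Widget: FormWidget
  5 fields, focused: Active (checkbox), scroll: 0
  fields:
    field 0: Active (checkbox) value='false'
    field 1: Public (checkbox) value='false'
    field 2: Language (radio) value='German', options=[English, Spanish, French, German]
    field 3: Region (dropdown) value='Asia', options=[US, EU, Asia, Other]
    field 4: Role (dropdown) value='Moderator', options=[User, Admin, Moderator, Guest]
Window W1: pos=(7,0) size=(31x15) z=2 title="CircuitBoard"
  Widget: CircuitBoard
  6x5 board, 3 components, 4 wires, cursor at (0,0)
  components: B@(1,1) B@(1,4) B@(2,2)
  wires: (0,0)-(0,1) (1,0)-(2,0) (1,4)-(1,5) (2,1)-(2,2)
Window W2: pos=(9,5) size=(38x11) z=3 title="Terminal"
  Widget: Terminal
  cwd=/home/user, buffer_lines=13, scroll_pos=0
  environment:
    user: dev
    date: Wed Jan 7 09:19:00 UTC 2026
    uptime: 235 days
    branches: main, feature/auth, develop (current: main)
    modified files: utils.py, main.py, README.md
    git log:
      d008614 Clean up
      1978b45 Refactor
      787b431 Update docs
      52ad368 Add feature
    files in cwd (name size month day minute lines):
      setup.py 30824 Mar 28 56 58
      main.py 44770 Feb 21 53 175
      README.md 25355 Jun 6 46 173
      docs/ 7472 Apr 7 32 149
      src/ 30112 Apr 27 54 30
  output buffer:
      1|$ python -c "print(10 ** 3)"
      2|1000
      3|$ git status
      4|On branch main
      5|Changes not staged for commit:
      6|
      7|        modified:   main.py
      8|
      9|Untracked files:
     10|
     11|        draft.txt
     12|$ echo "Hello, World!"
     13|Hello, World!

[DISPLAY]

  0 1 2 3 4 5               ┃━━━━━━━━━━┓        
  [.]─ ·                    ┃          ┃        
┏━━━━━━━━━━━━━━━━━━━━━━━━━━━━━━━━━━━━┓─┨        
┃ Terminal                           ┃ ┃        
┠────────────────────────────────────┨ ┃        
┃$ python -c "print(10 ** 3)"        ┃ ┃        
┃1000                                ┃]┃        
┃$ git status                        ┃]┃        
┃On branch main                      ┃ ┃        
┃Changes not staged for commit:      ┃━┛        
┃                                    ┃          
┃        modified:   main.py         ┃          
┗━━━━━━━━━━━━━━━━━━━━━━━━━━━━━━━━━━━━┛          
                                                
                                                
                                                
                                                


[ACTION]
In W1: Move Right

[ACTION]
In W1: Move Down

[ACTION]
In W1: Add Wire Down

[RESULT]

  0 1 2 3 4 5               ┃━━━━━━━━━━┓        
   · ─ ·                    ┃          ┃        
┏━━━━━━━━━━━━━━━━━━━━━━━━━━━━━━━━━━━━┓─┨        
┃ Terminal                           ┃ ┃        
┠────────────────────────────────────┨ ┃        
┃$ python -c "print(10 ** 3)"        ┃ ┃        
┃1000                                ┃]┃        
┃$ git status                        ┃]┃        
┃On branch main                      ┃ ┃        
┃Changes not staged for commit:      ┃━┛        
┃                                    ┃          
┃        modified:   main.py         ┃          
┗━━━━━━━━━━━━━━━━━━━━━━━━━━━━━━━━━━━━┛          
                                                
                                                
                                                
                                                


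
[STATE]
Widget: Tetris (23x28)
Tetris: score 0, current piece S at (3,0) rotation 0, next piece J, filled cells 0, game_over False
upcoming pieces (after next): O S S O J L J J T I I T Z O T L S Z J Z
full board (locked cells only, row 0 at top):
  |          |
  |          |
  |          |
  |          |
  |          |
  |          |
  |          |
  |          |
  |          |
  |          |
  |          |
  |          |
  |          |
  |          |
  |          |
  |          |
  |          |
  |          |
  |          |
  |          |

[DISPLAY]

    ░░    │Next:       
   ░░     │█           
          │███         
          │            
          │            
          │            
          │Score:      
          │0           
          │            
          │            
          │            
          │            
          │            
          │            
          │            
          │            
          │            
          │            
          │            
          │            
          │            
          │            
          │            
          │            
          │            
          │            
          │            
          │            


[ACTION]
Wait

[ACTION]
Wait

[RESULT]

          │Next:       
          │█           
    ░░    │███         
   ░░     │            
          │            
          │            
          │Score:      
          │0           
          │            
          │            
          │            
          │            
          │            
          │            
          │            
          │            
          │            
          │            
          │            
          │            
          │            
          │            
          │            
          │            
          │            
          │            
          │            
          │            


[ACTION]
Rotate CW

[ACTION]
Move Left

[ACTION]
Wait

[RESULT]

          │Next:       
          │█           
          │███         
  ░       │            
  ░░      │            
   ░      │            
          │Score:      
          │0           
          │            
          │            
          │            
          │            
          │            
          │            
          │            
          │            
          │            
          │            
          │            
          │            
          │            
          │            
          │            
          │            
          │            
          │            
          │            
          │            


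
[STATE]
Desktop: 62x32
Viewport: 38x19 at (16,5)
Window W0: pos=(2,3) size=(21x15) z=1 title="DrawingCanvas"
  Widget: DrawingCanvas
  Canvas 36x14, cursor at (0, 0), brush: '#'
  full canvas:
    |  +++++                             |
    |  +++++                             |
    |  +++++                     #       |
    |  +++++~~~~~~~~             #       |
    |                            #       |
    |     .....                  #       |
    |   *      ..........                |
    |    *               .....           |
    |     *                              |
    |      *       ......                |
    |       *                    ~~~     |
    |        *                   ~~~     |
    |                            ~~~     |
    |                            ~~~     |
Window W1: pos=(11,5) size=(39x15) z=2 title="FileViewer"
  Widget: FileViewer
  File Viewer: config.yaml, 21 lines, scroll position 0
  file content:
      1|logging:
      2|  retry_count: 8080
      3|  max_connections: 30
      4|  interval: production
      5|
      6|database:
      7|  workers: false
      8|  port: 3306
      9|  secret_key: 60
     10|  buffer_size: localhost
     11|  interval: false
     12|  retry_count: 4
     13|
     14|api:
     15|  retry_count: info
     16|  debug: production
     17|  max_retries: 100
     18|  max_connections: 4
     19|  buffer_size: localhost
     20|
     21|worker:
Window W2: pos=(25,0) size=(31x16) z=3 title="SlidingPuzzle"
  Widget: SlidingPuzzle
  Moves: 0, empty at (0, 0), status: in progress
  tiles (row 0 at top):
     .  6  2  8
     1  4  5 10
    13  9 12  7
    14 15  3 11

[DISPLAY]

━━━━━━━━━┃├────┼────┼────┼────┤       
eViewer  ┃│  1 │  4 │  5 │ 10 │       
─────────┃├────┼────┼────┼────┤       
ing:     ┃│ 13 │  9 │ 12 │  7 │       
try_count┃├────┼────┼────┼────┤       
x_connect┃│ 14 │ 15 │  3 │ 11 │       
terval: p┃└────┴────┴────┴────┘       
         ┃Moves: 0                    
base:    ┃                            
rkers: fa┃                            
rt: 3306 ┗━━━━━━━━━━━━━━━━━━━━━━━━━━━━
cret_key: 60                    ░┃    
ffer_size: localhost            ░┃    
terval: false                   ▼┃    
━━━━━━━━━━━━━━━━━━━━━━━━━━━━━━━━━┛    
                                      
                                      
                                      
                                      


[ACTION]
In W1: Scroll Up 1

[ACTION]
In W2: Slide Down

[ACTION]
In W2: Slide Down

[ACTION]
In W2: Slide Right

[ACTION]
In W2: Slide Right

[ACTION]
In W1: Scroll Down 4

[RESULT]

━━━━━━━━━┃├────┼────┼────┼────┤       
eViewer  ┃│  1 │  4 │  5 │ 10 │       
─────────┃├────┼────┼────┼────┤       
         ┃│ 13 │  9 │ 12 │  7 │       
base:    ┃├────┼────┼────┼────┤       
rkers: fa┃│ 14 │ 15 │  3 │ 11 │       
rt: 3306 ┃└────┴────┴────┴────┘       
cret_key:┃Moves: 0                    
ffer_size┃                            
terval: f┃                            
try_count┗━━━━━━━━━━━━━━━━━━━━━━━━━━━━
                                ░┃    
                                ░┃    
try_count: info                 ▼┃    
━━━━━━━━━━━━━━━━━━━━━━━━━━━━━━━━━┛    
                                      
                                      
                                      
                                      


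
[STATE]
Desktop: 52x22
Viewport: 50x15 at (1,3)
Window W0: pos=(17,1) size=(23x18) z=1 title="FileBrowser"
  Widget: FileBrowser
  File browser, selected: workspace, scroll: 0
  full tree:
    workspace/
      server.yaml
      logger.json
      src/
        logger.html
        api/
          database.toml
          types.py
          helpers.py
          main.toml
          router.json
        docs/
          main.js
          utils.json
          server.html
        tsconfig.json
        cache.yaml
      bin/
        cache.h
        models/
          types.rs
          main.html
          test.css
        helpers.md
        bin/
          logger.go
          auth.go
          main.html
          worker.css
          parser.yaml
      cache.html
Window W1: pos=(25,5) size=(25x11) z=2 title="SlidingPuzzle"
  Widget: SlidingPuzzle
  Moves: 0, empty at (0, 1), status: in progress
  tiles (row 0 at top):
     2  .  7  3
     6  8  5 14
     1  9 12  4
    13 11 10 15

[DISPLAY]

                ┠─────────────────────┨           
                ┃> [-] workspace/     ┃           
                ┃    ser┏━━━━━━━━━━━━━━━━━━━━━━━┓ 
                ┃    log┃ SlidingPuzzle         ┃ 
                ┃    [+]┠───────────────────────┨ 
                ┃    [+]┃┌────┬────┬────┬────┐  ┃ 
                ┃    cac┃│  2 │    │  7 │  3 │  ┃ 
                ┃       ┃├────┼────┼────┼────┤  ┃ 
                ┃       ┃│  6 │  8 │  5 │ 14 │  ┃ 
                ┃       ┃├────┼────┼────┼────┤  ┃ 
                ┃       ┃│  1 │  9 │ 12 │  4 │  ┃ 
                ┃       ┃├────┼────┼────┼────┤  ┃ 
                ┃       ┗━━━━━━━━━━━━━━━━━━━━━━━┛ 
                ┃                     ┃           
                ┃                     ┃           


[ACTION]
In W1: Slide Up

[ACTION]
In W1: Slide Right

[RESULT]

                ┠─────────────────────┨           
                ┃> [-] workspace/     ┃           
                ┃    ser┏━━━━━━━━━━━━━━━━━━━━━━━┓ 
                ┃    log┃ SlidingPuzzle         ┃ 
                ┃    [+]┠───────────────────────┨ 
                ┃    [+]┃┌────┬────┬────┬────┐  ┃ 
                ┃    cac┃│  2 │  8 │  7 │  3 │  ┃ 
                ┃       ┃├────┼────┼────┼────┤  ┃ 
                ┃       ┃│    │  6 │  5 │ 14 │  ┃ 
                ┃       ┃├────┼────┼────┼────┤  ┃ 
                ┃       ┃│  1 │  9 │ 12 │  4 │  ┃ 
                ┃       ┃├────┼────┼────┼────┤  ┃ 
                ┃       ┗━━━━━━━━━━━━━━━━━━━━━━━┛ 
                ┃                     ┃           
                ┃                     ┃           


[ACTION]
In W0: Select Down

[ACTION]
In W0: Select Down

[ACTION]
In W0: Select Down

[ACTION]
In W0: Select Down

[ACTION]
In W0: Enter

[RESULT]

                ┠─────────────────────┨           
                ┃  [-] workspace/     ┃           
                ┃    ser┏━━━━━━━━━━━━━━━━━━━━━━━┓ 
                ┃    log┃ SlidingPuzzle         ┃ 
                ┃    [+]┠───────────────────────┨ 
                ┃  > [-]┃┌────┬────┬────┬────┐  ┃ 
                ┃      c┃│  2 │  8 │  7 │  3 │  ┃ 
                ┃      [┃├────┼────┼────┼────┤  ┃ 
                ┃      h┃│    │  6 │  5 │ 14 │  ┃ 
                ┃      [┃├────┼────┼────┼────┤  ┃ 
                ┃    cac┃│  1 │  9 │ 12 │  4 │  ┃ 
                ┃       ┃├────┼────┼────┼────┤  ┃ 
                ┃       ┗━━━━━━━━━━━━━━━━━━━━━━━┛ 
                ┃                     ┃           
                ┃                     ┃           
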